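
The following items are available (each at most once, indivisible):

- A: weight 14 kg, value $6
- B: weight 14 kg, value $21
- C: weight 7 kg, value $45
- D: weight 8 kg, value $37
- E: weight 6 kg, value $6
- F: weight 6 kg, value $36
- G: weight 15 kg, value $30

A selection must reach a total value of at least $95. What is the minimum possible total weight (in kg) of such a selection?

21

Subsets with value ≥ 95, sorted by total weight:
- C+D+F: weight 21, value 118
- C+D+E+F: weight 27, value 124
- B+C+F: weight 27, value 102
Minimum weight: 21 kg.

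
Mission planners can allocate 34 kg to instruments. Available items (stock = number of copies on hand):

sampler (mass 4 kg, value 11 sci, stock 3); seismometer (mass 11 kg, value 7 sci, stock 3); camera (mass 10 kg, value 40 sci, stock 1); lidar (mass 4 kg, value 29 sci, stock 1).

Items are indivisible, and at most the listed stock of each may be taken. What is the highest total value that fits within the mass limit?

102 sci

Top feasible selections:
- 3×sampler + 1×camera + 1×lidar: mass 26, value 102
- 2×sampler + 1×seismometer + 1×camera + 1×lidar: mass 33, value 98
Best: 102 sci.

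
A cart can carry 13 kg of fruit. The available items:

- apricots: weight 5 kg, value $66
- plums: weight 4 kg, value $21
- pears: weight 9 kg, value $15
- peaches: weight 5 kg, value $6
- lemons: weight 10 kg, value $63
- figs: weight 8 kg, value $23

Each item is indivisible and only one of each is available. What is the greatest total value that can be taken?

Check high-value combinations within 13 kg:
- apricots+figs: weight 5+8=13, value 66+23=89
- apricots+plums: weight 5+4=9, value 66+21=87
- apricots+peaches: weight 5+5=10, value 66+6=72
- apricots: weight 5, value 66
- lemons: weight 10, value 63
Best: $89.

$89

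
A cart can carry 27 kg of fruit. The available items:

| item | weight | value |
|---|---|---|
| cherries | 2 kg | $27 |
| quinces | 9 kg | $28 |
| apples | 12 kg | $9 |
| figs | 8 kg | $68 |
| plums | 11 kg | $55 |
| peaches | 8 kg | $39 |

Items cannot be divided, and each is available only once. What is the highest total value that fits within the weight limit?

Check high-value combinations within 27 kg:
- cherries+quinces+figs+peaches: weight 2+9+8+8=27, value 27+28+68+39=162
- figs+plums+peaches: weight 8+11+8=27, value 68+55+39=162
- cherries+figs+plums: weight 2+8+11=21, value 27+68+55=150
- quinces+figs+peaches: weight 9+8+8=25, value 28+68+39=135
Best: $162.

$162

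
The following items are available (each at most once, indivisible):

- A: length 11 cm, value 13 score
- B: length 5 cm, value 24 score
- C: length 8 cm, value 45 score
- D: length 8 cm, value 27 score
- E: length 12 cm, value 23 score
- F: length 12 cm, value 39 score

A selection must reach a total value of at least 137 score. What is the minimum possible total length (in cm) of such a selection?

Subsets with value ≥ 137, sorted by total length:
- A+B+C+D+F: length 44, value 148
- B+C+D+E+F: length 45, value 158
Minimum length: 44 cm.

44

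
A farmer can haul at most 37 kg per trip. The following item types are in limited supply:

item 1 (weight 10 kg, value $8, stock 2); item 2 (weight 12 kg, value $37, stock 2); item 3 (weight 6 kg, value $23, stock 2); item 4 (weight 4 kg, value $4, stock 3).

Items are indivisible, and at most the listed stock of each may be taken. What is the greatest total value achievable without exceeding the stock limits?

Best selections within weight 37 and stock limits:
- 2×item 2 + 2×item 3: weight 36, value 120
- 2×item 2 + 1×item 3 + 1×item 4: weight 34, value 101
- 2×item 2 + 1×item 3: weight 30, value 97
- 1×item 2 + 2×item 3 + 3×item 4: weight 36, value 95
Best: $120.

$120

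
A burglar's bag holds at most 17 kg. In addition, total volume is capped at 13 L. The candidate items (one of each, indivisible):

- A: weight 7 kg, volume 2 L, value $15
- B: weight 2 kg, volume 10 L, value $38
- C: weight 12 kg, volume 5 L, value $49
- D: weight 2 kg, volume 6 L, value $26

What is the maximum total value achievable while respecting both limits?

$75

Feasible sets respecting both limits:
- C+D: weight 14, volume 11, value 75
- A+B: weight 9, volume 12, value 53
- C: weight 12, volume 5, value 49
Best: $75.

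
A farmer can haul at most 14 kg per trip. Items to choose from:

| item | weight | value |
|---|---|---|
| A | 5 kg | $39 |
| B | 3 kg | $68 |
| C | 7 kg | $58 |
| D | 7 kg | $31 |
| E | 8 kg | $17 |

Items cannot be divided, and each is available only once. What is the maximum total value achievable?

$126

Check high-value combinations within 14 kg:
- B+C: weight 3+7=10, value 68+58=126
- A+B: weight 5+3=8, value 39+68=107
- B+D: weight 3+7=10, value 68+31=99
- A+C: weight 5+7=12, value 39+58=97
- C+D: weight 7+7=14, value 58+31=89
Best: $126.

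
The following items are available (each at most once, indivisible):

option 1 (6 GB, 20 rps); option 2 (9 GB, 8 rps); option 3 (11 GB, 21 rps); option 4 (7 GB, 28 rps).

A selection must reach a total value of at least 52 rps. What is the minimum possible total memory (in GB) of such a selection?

22

Subsets with value ≥ 52, sorted by total memory:
- option 1+option 2+option 4: memory 22, value 56
- option 1+option 3+option 4: memory 24, value 69
Minimum memory: 22 GB.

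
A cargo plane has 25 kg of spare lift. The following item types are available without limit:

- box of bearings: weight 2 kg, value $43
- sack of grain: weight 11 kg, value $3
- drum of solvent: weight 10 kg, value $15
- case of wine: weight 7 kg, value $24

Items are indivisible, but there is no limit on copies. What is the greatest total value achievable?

$516

Best value-per-unit is box of bearings at 43/2, and filling with it alone uses weight 12×2=24. No mix of the others beats 12×43 = 516.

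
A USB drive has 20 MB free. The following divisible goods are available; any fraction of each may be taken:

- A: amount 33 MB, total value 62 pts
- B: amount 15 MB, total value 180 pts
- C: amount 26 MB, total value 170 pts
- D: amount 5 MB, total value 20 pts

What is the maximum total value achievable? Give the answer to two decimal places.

Take in order of value per unit:
- B (180/15 per unit): all 15 → value 180, running total 180.00
- C (170/26 per unit): 5 of 26 → value 5×170/26 = 32.6923, running total 212.69
Total 212.69.

212.69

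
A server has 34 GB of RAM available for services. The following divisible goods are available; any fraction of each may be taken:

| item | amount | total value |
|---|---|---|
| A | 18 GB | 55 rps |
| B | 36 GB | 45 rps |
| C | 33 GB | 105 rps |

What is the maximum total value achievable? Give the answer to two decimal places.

Take in order of value per unit:
- C (105/33 per unit): all 33 → value 105, running total 105.00
- A (55/18 per unit): 1 of 18 → value 1×55/18 = 3.0556, running total 108.06
Total 108.06.

108.06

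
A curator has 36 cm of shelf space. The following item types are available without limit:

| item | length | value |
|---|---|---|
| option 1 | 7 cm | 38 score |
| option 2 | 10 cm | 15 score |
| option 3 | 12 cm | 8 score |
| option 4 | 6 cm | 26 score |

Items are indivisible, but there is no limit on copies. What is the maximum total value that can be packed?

190 score

Best value-per-unit is option 1 at 38/7, and filling with it alone uses length 5×7=35. No mix of the others beats 5×38 = 190.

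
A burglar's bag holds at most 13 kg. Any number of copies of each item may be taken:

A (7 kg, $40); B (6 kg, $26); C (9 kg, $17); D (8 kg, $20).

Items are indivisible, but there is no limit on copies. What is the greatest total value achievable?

Best value-per-unit is A at 40/7; filling with it alone gives 1×40 = 40.
Optimal mix: 1×A + 1×B → weight 13, value 66.

$66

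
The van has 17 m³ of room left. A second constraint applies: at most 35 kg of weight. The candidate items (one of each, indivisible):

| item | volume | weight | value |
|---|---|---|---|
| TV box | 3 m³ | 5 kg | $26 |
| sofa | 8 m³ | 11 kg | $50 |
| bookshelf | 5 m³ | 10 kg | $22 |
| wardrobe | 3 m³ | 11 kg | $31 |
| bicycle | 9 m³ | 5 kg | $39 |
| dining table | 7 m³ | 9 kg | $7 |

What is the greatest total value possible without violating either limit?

Feasible sets respecting both limits:
- TV box+sofa+wardrobe: volume 14, weight 27, value 107
- sofa+bookshelf+wardrobe: volume 16, weight 32, value 103
- TV box+sofa+bookshelf: volume 16, weight 26, value 98
- TV box+wardrobe+bicycle: volume 15, weight 21, value 96
Best: $107.

$107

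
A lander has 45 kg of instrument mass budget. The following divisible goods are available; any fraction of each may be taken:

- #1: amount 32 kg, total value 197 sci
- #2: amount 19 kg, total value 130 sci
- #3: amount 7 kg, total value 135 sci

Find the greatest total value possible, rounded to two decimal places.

381.97

Take in order of value per unit:
- #3 (135/7 per unit): all 7 → value 135, running total 135.00
- #2 (130/19 per unit): all 19 → value 130, running total 265.00
- #1 (197/32 per unit): 19 of 32 → value 19×197/32 = 116.9688, running total 381.97
Total 381.97.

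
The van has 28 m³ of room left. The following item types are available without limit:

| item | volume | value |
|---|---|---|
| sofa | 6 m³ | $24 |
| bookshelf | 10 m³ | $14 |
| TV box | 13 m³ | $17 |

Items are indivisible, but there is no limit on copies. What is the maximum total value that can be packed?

$96

Best value-per-unit is sofa at 24/6, and filling with it alone uses volume 4×6=24. No mix of the others beats 4×24 = 96.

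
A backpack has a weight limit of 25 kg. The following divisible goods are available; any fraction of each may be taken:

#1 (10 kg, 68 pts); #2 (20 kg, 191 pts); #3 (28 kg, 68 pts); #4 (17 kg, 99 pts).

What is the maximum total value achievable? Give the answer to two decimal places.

Take in order of value per unit:
- #2 (191/20 per unit): all 20 → value 191, running total 191.00
- #1 (68/10 per unit): 5 of 10 → value 5×68/10 = 34.0000, running total 225.00
Total 225.00.

225.00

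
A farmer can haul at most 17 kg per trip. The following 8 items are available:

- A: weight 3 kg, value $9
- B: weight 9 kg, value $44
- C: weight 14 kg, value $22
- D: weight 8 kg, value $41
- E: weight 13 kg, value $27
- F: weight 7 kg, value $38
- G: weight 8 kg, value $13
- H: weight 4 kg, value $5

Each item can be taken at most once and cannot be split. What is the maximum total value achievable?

$85

Check high-value combinations within 17 kg:
- B+D: weight 9+8=17, value 44+41=85
- B+F: weight 9+7=16, value 44+38=82
- D+F: weight 8+7=15, value 41+38=79
Best: $85.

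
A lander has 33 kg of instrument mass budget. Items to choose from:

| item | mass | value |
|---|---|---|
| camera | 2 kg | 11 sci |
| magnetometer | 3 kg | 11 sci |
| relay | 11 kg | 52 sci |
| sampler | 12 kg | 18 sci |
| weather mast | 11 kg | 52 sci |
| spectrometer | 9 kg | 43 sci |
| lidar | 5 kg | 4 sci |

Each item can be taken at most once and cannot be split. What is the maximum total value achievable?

Check high-value combinations within 33 kg:
- camera+relay+weather mast+spectrometer: mass 2+11+11+9=33, value 11+52+52+43=158
- relay+weather mast+spectrometer: mass 11+11+9=31, value 52+52+43=147
- camera+magnetometer+relay+weather mast+lidar: mass 2+3+11+11+5=32, value 11+11+52+52+4=130
- camera+magnetometer+relay+weather mast: mass 2+3+11+11=27, value 11+11+52+52=126
- camera+magnetometer+relay+spectrometer+lidar: mass 2+3+11+9+5=30, value 11+11+52+43+4=121
Best: 158 sci.

158 sci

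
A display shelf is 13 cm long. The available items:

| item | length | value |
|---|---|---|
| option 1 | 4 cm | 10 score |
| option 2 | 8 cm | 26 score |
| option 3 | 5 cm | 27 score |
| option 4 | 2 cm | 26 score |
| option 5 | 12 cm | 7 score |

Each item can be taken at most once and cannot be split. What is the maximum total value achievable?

This is a 0/1 knapsack; check combinations near the capacity.
- option 1+option 3+option 4: length 4+5+2=11, value 10+27+26=63
- option 3+option 4: length 5+2=7, value 27+26=53
- option 2+option 3: length 8+5=13, value 26+27=53
- option 2+option 4: length 8+2=10, value 26+26=52
Best: 63 score.

63 score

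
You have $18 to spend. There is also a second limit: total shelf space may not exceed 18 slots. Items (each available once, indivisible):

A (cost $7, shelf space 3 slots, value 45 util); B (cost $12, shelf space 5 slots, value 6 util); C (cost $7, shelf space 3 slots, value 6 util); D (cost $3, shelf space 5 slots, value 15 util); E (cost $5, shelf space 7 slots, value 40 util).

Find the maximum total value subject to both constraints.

Feasible sets respecting both limits:
- A+D+E: cost 15, shelf space 15, value 100
- A+E: cost 12, shelf space 10, value 85
- A+C+D: cost 17, shelf space 11, value 66
Best: 100 util.

100 util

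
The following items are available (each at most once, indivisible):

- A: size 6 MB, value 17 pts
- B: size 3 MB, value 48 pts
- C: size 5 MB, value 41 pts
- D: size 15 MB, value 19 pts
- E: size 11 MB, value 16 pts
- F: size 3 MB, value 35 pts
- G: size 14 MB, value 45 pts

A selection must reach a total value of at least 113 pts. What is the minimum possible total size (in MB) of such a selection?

11

Subsets with value ≥ 113, sorted by total size:
- B+C+F: size 11, value 124
- A+B+C+F: size 17, value 141
- B+F+G: size 20, value 128
- B+C+E+F: size 22, value 140
Minimum size: 11 MB.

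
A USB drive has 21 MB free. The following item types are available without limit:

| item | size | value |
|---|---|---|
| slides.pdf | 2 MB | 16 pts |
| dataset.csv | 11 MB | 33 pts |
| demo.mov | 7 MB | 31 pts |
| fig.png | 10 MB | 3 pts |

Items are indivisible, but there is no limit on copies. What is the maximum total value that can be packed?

Best value-per-unit is slides.pdf at 16/2, and filling with it alone uses size 10×2=20. No mix of the others beats 10×16 = 160.

160 pts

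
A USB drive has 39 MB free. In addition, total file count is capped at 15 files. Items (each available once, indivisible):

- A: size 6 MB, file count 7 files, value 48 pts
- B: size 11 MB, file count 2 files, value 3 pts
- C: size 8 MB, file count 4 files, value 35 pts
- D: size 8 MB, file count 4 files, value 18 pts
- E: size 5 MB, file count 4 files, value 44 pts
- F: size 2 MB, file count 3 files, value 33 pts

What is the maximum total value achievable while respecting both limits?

130 pts

Feasible sets respecting both limits:
- C+D+E+F: size 23, file count 15, value 130
- A+C+E: size 19, file count 15, value 127
- A+E+F: size 13, file count 14, value 125
- A+C+F: size 16, file count 14, value 116
Best: 130 pts.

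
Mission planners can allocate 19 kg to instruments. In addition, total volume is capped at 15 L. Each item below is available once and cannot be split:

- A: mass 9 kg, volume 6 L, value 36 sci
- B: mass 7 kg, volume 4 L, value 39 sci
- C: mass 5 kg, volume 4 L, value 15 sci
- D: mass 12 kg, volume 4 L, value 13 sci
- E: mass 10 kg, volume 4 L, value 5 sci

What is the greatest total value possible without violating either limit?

Feasible sets respecting both limits:
- A+B: mass 16, volume 10, value 75
- B+C: mass 12, volume 8, value 54
- B+D: mass 19, volume 8, value 52
Best: 75 sci.

75 sci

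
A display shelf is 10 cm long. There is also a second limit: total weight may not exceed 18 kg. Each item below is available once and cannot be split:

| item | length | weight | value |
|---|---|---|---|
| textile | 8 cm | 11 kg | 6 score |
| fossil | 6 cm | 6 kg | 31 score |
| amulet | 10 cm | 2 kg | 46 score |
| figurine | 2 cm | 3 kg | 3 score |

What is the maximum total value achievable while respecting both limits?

46 score

Feasible sets respecting both limits:
- amulet: length 10, weight 2, value 46
- fossil+figurine: length 8, weight 9, value 34
- fossil: length 6, weight 6, value 31
Best: 46 score.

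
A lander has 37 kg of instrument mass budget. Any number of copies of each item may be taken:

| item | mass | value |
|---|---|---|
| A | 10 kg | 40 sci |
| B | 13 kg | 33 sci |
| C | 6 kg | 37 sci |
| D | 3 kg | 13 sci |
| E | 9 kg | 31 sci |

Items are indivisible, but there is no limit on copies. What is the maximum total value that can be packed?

222 sci

Best value-per-unit is C at 37/6, and filling with it alone uses mass 6×6=36. No mix of the others beats 6×37 = 222.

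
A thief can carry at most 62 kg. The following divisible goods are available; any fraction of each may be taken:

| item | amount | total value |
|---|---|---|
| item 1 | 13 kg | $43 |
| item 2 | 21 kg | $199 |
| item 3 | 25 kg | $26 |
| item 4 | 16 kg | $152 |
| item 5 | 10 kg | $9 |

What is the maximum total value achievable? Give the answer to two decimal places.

406.48

Take in order of value per unit:
- item 4 (152/16 per unit): all 16 → value 152, running total 152.00
- item 2 (199/21 per unit): all 21 → value 199, running total 351.00
- item 1 (43/13 per unit): all 13 → value 43, running total 394.00
- item 3 (26/25 per unit): 12 of 25 → value 12×26/25 = 12.4800, running total 406.48
Total 406.48.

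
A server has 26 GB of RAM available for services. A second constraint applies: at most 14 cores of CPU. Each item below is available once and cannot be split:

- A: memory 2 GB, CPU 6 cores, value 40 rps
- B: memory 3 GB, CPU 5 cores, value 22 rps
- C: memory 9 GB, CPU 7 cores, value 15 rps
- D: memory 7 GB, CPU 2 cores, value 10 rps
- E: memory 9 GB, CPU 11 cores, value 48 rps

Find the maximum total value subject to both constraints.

Feasible sets respecting both limits:
- A+B+D: memory 12, CPU 13, value 72
- A+B: memory 5, CPU 11, value 62
- D+E: memory 16, CPU 13, value 58
Best: 72 rps.

72 rps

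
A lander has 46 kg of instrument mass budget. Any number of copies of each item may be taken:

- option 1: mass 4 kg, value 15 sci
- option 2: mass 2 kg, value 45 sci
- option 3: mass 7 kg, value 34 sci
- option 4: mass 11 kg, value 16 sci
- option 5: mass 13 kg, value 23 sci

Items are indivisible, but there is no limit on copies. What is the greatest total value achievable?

Best value-per-unit is option 2 at 45/2, and filling with it alone uses mass 23×2=46. No mix of the others beats 23×45 = 1035.

1035 sci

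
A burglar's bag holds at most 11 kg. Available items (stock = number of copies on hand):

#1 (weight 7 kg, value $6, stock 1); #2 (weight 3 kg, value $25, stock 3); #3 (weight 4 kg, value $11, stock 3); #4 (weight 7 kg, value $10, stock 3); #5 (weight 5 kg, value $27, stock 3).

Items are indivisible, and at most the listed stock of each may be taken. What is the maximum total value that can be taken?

Best selections within weight 11 and stock limits:
- 2×#2 + 1×#5: weight 11, value 77
- 3×#2: weight 9, value 75
- 2×#2 + 1×#3: weight 10, value 61
- 2×#5: weight 10, value 54
Best: $77.

$77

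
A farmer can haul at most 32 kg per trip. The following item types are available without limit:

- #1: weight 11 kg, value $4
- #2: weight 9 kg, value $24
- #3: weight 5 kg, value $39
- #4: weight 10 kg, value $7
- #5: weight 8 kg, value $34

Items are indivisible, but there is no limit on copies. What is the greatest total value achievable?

Best value-per-unit is #3 at 39/5, and filling with it alone uses weight 6×5=30. No mix of the others beats 6×39 = 234.

$234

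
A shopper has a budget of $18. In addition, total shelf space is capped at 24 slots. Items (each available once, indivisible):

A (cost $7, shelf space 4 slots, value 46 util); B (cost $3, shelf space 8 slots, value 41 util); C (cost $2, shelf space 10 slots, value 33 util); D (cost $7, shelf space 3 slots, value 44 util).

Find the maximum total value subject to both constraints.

Feasible sets respecting both limits:
- A+B+D: cost 17, shelf space 15, value 131
- A+C+D: cost 16, shelf space 17, value 123
- A+B+C: cost 12, shelf space 22, value 120
Best: 131 util.

131 util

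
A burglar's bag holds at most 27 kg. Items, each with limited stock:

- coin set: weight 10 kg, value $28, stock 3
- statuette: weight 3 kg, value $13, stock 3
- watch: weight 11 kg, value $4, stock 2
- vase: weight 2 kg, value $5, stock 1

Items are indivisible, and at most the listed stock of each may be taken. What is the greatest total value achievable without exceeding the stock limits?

$82

Top feasible selections:
- 2×coin set + 2×statuette: weight 26, value 82
- 2×coin set + 1×statuette + 1×vase: weight 25, value 74
- 1×coin set + 3×statuette + 1×vase: weight 21, value 72
- 2×coin set + 1×statuette: weight 23, value 69
Best: $82.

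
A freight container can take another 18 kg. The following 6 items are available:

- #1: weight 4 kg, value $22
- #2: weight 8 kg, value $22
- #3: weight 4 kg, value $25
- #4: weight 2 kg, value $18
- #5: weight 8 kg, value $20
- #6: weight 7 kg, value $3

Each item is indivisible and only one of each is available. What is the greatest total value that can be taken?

This is a 0/1 knapsack; check combinations near the capacity.
- #1+#2+#3+#4: weight 4+8+4+2=18, value 22+22+25+18=87
- #1+#3+#4+#5: weight 4+4+2+8=18, value 22+25+18+20=85
- #1+#2+#3: weight 4+8+4=16, value 22+22+25=69
- #1+#3+#4+#6: weight 4+4+2+7=17, value 22+25+18+3=68
- #1+#3+#5: weight 4+4+8=16, value 22+25+20=67
Best: $87.

$87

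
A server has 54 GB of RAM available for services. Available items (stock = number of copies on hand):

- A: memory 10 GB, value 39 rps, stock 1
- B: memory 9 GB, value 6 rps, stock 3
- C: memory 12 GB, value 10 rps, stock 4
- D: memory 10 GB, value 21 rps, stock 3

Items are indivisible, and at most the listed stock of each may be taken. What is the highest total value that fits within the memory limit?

112 rps

Best selections within memory 54 and stock limits:
- 1×A + 1×C + 3×D: memory 52, value 112
- 1×A + 1×B + 3×D: memory 49, value 108
Best: 112 rps.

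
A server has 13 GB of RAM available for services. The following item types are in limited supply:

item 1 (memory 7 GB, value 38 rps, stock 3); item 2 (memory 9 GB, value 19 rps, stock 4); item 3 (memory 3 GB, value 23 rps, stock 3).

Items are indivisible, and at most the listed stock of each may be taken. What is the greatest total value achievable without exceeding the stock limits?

84 rps

Top feasible selections:
- 1×item 1 + 2×item 3: memory 13, value 84
- 3×item 3: memory 9, value 69
- 1×item 1 + 1×item 3: memory 10, value 61
- 2×item 3: memory 6, value 46
Best: 84 rps.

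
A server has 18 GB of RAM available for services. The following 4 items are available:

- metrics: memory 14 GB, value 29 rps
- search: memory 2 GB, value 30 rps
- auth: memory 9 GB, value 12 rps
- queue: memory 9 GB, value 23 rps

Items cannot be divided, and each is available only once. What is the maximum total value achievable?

59 rps

Check high-value combinations within 18 GB:
- metrics+search: memory 14+2=16, value 29+30=59
- search+queue: memory 2+9=11, value 30+23=53
- search+auth: memory 2+9=11, value 30+12=42
- auth+queue: memory 9+9=18, value 12+23=35
Best: 59 rps.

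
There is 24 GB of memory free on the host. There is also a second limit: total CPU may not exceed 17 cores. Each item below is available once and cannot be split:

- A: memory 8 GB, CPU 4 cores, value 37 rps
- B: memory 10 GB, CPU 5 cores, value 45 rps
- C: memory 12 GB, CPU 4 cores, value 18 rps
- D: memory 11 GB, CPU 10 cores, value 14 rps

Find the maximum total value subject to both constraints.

Feasible sets respecting both limits:
- A+B: memory 18, CPU 9, value 82
- B+C: memory 22, CPU 9, value 63
- B+D: memory 21, CPU 15, value 59
Best: 82 rps.

82 rps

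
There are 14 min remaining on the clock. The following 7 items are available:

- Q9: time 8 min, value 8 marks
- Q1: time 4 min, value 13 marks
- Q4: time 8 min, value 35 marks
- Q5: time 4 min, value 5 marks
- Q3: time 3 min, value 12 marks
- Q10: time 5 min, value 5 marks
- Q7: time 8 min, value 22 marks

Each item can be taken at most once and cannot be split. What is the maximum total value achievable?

Check high-value combinations within 14 min:
- Q1+Q4: time 4+8=12, value 13+35=48
- Q4+Q3: time 8+3=11, value 35+12=47
- Q4+Q5: time 8+4=12, value 35+5=40
Best: 48 marks.

48 marks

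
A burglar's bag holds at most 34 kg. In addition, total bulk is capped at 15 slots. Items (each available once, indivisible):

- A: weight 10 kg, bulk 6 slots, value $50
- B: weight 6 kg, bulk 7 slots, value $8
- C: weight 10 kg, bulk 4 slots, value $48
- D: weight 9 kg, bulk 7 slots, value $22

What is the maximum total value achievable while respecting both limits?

$98

Feasible sets respecting both limits:
- A+C: weight 20, bulk 10, value 98
- A+D: weight 19, bulk 13, value 72
- C+D: weight 19, bulk 11, value 70
Best: $98.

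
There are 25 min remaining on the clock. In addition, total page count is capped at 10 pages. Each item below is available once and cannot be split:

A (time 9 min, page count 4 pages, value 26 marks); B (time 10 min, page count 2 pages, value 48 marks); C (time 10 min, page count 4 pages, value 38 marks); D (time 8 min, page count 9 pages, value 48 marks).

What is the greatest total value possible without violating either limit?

86 marks

Feasible sets respecting both limits:
- B+C: time 20, page count 6, value 86
- A+B: time 19, page count 6, value 74
- A+C: time 19, page count 8, value 64
Best: 86 marks.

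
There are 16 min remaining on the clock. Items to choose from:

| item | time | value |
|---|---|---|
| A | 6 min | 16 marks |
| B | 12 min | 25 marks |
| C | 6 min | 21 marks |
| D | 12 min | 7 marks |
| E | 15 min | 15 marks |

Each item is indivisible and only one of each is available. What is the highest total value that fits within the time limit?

This is a 0/1 knapsack; check combinations near the capacity.
- A+C: time 6+6=12, value 16+21=37
- B: time 12, value 25
- C: time 6, value 21
Best: 37 marks.

37 marks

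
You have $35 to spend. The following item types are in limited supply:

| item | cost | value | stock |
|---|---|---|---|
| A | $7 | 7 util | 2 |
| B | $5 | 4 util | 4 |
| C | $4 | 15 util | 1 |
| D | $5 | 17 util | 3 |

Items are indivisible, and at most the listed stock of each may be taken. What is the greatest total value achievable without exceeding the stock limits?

80 util

Top feasible selections:
- 2×A + 1×C + 3×D: cost 33, value 80
- 3×B + 1×C + 3×D: cost 34, value 78
- 1×A + 1×B + 1×C + 3×D: cost 31, value 77
- 2×B + 1×C + 3×D: cost 29, value 74
Best: 80 util.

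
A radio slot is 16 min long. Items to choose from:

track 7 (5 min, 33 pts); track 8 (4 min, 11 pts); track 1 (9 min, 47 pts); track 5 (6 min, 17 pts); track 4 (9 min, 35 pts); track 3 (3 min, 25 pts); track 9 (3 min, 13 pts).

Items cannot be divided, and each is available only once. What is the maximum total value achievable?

85 pts

Check high-value combinations within 16 min:
- track 1+track 3+track 9: duration 9+3+3=15, value 47+25+13=85
- track 8+track 1+track 3: duration 4+9+3=16, value 11+47+25=83
- track 7+track 8+track 3+track 9: duration 5+4+3+3=15, value 33+11+25+13=82
Best: 85 pts.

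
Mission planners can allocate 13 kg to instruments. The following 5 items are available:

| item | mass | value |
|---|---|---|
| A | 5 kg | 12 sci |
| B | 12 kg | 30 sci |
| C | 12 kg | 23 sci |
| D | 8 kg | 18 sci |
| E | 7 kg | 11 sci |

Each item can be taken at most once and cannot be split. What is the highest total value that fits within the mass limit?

This is a 0/1 knapsack; check combinations near the capacity.
- B: mass 12, value 30
- A+D: mass 5+8=13, value 12+18=30
- C: mass 12, value 23
- A+E: mass 5+7=12, value 12+11=23
- D: mass 8, value 18
Best: 30 sci.

30 sci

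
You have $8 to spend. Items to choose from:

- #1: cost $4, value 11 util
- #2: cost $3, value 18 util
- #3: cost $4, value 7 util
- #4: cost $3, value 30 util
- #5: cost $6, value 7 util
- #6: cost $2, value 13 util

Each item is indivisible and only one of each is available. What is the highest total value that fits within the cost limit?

Check high-value combinations within $8:
- #2+#4+#6: cost 3+3+2=8, value 18+30+13=61
- #2+#4: cost 3+3=6, value 18+30=48
- #4+#6: cost 3+2=5, value 30+13=43
- #1+#4: cost 4+3=7, value 11+30=41
- #3+#4: cost 4+3=7, value 7+30=37
Best: 61 util.

61 util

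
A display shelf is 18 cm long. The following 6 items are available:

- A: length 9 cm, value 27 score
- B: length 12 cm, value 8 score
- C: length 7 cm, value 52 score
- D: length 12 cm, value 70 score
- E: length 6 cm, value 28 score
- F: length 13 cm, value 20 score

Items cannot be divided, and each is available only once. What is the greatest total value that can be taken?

Check high-value combinations within 18 cm:
- D+E: length 12+6=18, value 70+28=98
- C+E: length 7+6=13, value 52+28=80
- A+C: length 9+7=16, value 27+52=79
- D: length 12, value 70
Best: 98 score.

98 score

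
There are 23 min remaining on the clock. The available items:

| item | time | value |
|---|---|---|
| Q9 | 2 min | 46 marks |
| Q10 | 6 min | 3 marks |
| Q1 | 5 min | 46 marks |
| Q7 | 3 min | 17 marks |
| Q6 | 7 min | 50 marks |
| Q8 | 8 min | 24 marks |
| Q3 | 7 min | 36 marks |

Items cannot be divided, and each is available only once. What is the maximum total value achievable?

This is a 0/1 knapsack; check combinations near the capacity.
- Q9+Q1+Q6+Q3: time 2+5+7+7=21, value 46+46+50+36=178
- Q9+Q1+Q6+Q8: time 2+5+7+8=22, value 46+46+50+24=166
- Q9+Q10+Q1+Q7+Q6: time 2+6+5+3+7=23, value 46+3+46+17+50=162
Best: 178 marks.

178 marks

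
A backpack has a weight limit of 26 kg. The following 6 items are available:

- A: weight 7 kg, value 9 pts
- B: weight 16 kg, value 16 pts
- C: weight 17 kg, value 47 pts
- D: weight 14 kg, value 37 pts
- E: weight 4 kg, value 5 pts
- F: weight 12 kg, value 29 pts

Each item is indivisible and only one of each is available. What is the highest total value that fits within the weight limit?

Check high-value combinations within 26 kg:
- D+F: weight 14+12=26, value 37+29=66
- A+C: weight 7+17=24, value 9+47=56
- C+E: weight 17+4=21, value 47+5=52
- A+D+E: weight 7+14+4=25, value 9+37+5=51
Best: 66 pts.

66 pts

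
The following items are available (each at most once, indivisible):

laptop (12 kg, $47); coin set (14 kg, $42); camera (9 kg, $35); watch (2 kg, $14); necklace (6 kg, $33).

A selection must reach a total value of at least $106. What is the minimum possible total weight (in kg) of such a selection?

Subsets with value ≥ 106, sorted by total weight:
- laptop+camera+necklace: weight 27, value 115
- laptop+camera+watch+necklace: weight 29, value 129
- coin set+camera+necklace: weight 29, value 110
- coin set+camera+watch+necklace: weight 31, value 124
Minimum weight: 27 kg.

27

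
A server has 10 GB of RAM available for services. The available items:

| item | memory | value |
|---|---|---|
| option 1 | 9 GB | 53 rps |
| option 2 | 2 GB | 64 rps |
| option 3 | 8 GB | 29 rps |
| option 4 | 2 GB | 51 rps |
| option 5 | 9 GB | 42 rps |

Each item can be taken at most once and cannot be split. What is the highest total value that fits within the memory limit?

Check high-value combinations within 10 GB:
- option 2+option 4: memory 2+2=4, value 64+51=115
- option 2+option 3: memory 2+8=10, value 64+29=93
- option 3+option 4: memory 8+2=10, value 29+51=80
- option 2: memory 2, value 64
Best: 115 rps.

115 rps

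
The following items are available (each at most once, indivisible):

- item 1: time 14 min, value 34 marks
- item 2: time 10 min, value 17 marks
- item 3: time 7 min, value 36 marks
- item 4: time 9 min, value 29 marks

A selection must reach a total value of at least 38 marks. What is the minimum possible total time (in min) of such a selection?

Subsets with value ≥ 38, sorted by total time:
- item 3+item 4: time 16, value 65
- item 2+item 3: time 17, value 53
Minimum time: 16 min.

16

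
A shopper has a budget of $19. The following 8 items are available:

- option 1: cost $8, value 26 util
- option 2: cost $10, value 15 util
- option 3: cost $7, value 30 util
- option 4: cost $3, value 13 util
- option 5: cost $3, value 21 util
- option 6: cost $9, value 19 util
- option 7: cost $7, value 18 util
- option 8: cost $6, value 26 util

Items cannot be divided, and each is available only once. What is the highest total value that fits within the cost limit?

Check high-value combinations within $19:
- option 3+option 4+option 5+option 8: cost 7+3+3+6=19, value 30+13+21+26=90
- option 4+option 5+option 7+option 8: cost 3+3+7+6=19, value 13+21+18+26=78
- option 3+option 5+option 8: cost 7+3+6=16, value 30+21+26=77
- option 1+option 3+option 5: cost 8+7+3=18, value 26+30+21=77
Best: 90 util.

90 util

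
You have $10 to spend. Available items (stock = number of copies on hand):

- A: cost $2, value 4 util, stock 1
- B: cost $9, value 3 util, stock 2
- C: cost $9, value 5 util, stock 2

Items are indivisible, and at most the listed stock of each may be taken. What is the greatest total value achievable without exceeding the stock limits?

Best selections within cost 10 and stock limits:
- 1×C: cost 9, value 5
- 1×A: cost 2, value 4
- 1×B: cost 9, value 3
Best: 5 util.

5 util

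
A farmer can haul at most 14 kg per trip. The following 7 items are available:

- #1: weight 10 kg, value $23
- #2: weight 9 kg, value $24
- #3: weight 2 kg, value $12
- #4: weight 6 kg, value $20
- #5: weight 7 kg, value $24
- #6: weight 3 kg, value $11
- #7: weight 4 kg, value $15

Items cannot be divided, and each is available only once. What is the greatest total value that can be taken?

This is a 0/1 knapsack; check combinations near the capacity.
- #3+#5+#7: weight 2+7+4=13, value 12+24+15=51
- #5+#6+#7: weight 7+3+4=14, value 24+11+15=50
- #3+#5+#6: weight 2+7+3=12, value 12+24+11=47
Best: $51.

$51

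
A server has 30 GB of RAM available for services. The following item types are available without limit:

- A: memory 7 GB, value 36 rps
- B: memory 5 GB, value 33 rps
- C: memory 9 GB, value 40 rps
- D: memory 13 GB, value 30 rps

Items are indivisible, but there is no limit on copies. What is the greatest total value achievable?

Best value-per-unit is B at 33/5, and filling with it alone uses memory 6×5=30. No mix of the others beats 6×33 = 198.

198 rps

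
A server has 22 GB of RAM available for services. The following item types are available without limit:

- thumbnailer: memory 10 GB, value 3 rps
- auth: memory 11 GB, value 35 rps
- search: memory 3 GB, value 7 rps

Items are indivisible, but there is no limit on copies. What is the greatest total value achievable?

Best value-per-unit is auth at 35/11, and filling with it alone uses memory 2×11=22. No mix of the others beats 2×35 = 70.

70 rps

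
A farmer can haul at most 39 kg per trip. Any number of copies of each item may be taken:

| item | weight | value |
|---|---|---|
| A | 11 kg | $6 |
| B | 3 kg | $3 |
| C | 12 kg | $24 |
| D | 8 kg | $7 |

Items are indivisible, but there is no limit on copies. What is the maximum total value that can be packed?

Best value-per-unit is C at 24/12; filling with it alone gives 3×24 = 72.
Optimal mix: 1×B + 3×C → weight 39, value 75.

$75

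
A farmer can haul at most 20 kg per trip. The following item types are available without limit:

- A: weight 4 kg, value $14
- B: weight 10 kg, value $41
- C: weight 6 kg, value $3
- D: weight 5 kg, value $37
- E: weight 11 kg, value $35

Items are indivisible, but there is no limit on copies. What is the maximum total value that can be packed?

$148

Best value-per-unit is D at 37/5, and filling with it alone uses weight 4×5=20. No mix of the others beats 4×37 = 148.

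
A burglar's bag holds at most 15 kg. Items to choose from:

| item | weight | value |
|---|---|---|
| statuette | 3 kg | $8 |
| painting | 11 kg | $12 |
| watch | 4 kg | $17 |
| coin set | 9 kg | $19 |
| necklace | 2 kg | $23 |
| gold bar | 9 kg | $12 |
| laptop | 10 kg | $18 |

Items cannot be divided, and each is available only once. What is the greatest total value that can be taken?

$59

Check high-value combinations within 15 kg:
- watch+coin set+necklace: weight 4+9+2=15, value 17+19+23=59
- watch+necklace+gold bar: weight 4+2+9=15, value 17+23+12=52
- statuette+coin set+necklace: weight 3+9+2=14, value 8+19+23=50
- statuette+necklace+laptop: weight 3+2+10=15, value 8+23+18=49
- statuette+watch+necklace: weight 3+4+2=9, value 8+17+23=48
Best: $59.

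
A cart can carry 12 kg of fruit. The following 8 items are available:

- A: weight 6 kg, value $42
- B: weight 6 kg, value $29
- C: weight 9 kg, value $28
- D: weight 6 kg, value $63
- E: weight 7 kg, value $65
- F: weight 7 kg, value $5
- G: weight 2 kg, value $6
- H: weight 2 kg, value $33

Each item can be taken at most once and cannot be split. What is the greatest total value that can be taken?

$105

Check high-value combinations within 12 kg:
- A+D: weight 6+6=12, value 42+63=105
- E+G+H: weight 7+2+2=11, value 65+6+33=104
- D+G+H: weight 6+2+2=10, value 63+6+33=102
- E+H: weight 7+2=9, value 65+33=98
Best: $105.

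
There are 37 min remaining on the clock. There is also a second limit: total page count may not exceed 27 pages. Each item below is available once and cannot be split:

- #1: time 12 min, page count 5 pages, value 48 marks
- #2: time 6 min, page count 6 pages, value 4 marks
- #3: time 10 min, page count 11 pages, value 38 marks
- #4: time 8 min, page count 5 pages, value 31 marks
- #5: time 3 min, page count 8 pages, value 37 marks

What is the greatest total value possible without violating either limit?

Feasible sets respecting both limits:
- #1+#3+#5: time 25, page count 24, value 123
- #1+#2+#3+#4: time 36, page count 27, value 121
- #1+#2+#4+#5: time 29, page count 24, value 120
- #1+#3+#4: time 30, page count 21, value 117
Best: 123 marks.

123 marks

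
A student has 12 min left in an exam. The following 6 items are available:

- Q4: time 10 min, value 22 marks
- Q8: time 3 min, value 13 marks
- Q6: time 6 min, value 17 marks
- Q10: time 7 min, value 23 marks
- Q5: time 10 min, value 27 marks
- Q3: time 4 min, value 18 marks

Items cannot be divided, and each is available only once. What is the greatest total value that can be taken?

41 marks

Check high-value combinations within 12 min:
- Q10+Q3: time 7+4=11, value 23+18=41
- Q8+Q10: time 3+7=10, value 13+23=36
- Q6+Q3: time 6+4=10, value 17+18=35
- Q8+Q3: time 3+4=7, value 13+18=31
Best: 41 marks.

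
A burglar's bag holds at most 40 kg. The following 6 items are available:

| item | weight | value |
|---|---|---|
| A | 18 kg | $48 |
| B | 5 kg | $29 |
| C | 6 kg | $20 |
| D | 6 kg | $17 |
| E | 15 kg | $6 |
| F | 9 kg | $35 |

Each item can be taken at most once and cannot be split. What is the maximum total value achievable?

Check high-value combinations within 40 kg:
- A+B+C+F: weight 18+5+6+9=38, value 48+29+20+35=132
- A+B+D+F: weight 18+5+6+9=38, value 48+29+17+35=129
- A+C+D+F: weight 18+6+6+9=39, value 48+20+17+35=120
Best: $132.

$132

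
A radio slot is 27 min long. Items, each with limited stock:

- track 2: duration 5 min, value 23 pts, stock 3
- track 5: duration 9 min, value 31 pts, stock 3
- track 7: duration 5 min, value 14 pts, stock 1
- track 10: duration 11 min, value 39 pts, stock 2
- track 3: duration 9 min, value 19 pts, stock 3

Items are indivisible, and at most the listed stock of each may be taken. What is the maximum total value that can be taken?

108 pts

Best selections within duration 27 and stock limits:
- 3×track 2 + 1×track 10: duration 26, value 108
- 1×track 2 + 2×track 10: duration 27, value 101
- 3×track 2 + 1×track 5: duration 24, value 100
Best: 108 pts.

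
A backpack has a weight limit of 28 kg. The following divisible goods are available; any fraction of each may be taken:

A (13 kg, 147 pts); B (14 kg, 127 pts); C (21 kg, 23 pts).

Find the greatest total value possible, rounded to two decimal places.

275.10

Take in order of value per unit:
- A (147/13 per unit): all 13 → value 147, running total 147.00
- B (127/14 per unit): all 14 → value 127, running total 274.00
- C (23/21 per unit): 1 of 21 → value 1×23/21 = 1.0952, running total 275.10
Total 275.10.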